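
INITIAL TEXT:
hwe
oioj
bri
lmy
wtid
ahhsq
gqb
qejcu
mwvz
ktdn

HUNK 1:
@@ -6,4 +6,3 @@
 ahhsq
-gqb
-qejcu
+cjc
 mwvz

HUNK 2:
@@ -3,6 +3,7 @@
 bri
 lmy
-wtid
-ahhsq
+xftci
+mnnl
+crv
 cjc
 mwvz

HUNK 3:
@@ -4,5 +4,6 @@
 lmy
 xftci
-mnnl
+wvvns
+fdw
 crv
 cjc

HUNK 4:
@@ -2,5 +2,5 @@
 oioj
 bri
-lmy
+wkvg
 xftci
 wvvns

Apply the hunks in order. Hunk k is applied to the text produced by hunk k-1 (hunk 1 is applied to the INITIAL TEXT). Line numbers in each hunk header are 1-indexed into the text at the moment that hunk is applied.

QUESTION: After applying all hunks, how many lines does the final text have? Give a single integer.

Answer: 11

Derivation:
Hunk 1: at line 6 remove [gqb,qejcu] add [cjc] -> 9 lines: hwe oioj bri lmy wtid ahhsq cjc mwvz ktdn
Hunk 2: at line 3 remove [wtid,ahhsq] add [xftci,mnnl,crv] -> 10 lines: hwe oioj bri lmy xftci mnnl crv cjc mwvz ktdn
Hunk 3: at line 4 remove [mnnl] add [wvvns,fdw] -> 11 lines: hwe oioj bri lmy xftci wvvns fdw crv cjc mwvz ktdn
Hunk 4: at line 2 remove [lmy] add [wkvg] -> 11 lines: hwe oioj bri wkvg xftci wvvns fdw crv cjc mwvz ktdn
Final line count: 11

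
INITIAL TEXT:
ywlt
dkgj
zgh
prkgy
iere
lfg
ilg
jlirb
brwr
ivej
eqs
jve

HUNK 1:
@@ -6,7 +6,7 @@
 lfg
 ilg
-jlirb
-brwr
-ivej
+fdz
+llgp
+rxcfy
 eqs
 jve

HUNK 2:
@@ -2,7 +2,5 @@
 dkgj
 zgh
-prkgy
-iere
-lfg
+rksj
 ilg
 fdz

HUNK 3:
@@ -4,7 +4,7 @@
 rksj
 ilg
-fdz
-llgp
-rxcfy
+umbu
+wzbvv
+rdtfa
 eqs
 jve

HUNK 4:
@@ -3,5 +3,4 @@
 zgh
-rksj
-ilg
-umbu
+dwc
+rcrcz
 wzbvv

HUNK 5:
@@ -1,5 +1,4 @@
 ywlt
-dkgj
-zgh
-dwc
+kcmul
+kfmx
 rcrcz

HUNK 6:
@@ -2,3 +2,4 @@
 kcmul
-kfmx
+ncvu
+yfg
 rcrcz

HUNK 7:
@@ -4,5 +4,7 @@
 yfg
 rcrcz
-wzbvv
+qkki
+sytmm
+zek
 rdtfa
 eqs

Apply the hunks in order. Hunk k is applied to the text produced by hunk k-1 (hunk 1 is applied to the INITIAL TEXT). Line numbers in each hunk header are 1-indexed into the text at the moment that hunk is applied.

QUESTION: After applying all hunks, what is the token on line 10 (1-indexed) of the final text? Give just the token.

Hunk 1: at line 6 remove [jlirb,brwr,ivej] add [fdz,llgp,rxcfy] -> 12 lines: ywlt dkgj zgh prkgy iere lfg ilg fdz llgp rxcfy eqs jve
Hunk 2: at line 2 remove [prkgy,iere,lfg] add [rksj] -> 10 lines: ywlt dkgj zgh rksj ilg fdz llgp rxcfy eqs jve
Hunk 3: at line 4 remove [fdz,llgp,rxcfy] add [umbu,wzbvv,rdtfa] -> 10 lines: ywlt dkgj zgh rksj ilg umbu wzbvv rdtfa eqs jve
Hunk 4: at line 3 remove [rksj,ilg,umbu] add [dwc,rcrcz] -> 9 lines: ywlt dkgj zgh dwc rcrcz wzbvv rdtfa eqs jve
Hunk 5: at line 1 remove [dkgj,zgh,dwc] add [kcmul,kfmx] -> 8 lines: ywlt kcmul kfmx rcrcz wzbvv rdtfa eqs jve
Hunk 6: at line 2 remove [kfmx] add [ncvu,yfg] -> 9 lines: ywlt kcmul ncvu yfg rcrcz wzbvv rdtfa eqs jve
Hunk 7: at line 4 remove [wzbvv] add [qkki,sytmm,zek] -> 11 lines: ywlt kcmul ncvu yfg rcrcz qkki sytmm zek rdtfa eqs jve
Final line 10: eqs

Answer: eqs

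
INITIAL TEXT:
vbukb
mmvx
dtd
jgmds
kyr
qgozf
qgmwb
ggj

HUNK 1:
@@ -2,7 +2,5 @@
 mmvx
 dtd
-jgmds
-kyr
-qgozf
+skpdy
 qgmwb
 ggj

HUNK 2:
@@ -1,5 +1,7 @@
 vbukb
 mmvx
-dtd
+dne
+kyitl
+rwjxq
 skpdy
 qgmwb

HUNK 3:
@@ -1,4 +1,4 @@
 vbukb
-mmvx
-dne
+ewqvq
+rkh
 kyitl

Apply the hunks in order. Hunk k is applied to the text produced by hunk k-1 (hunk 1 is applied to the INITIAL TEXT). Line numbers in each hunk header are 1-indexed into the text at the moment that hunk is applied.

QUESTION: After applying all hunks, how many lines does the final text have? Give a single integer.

Answer: 8

Derivation:
Hunk 1: at line 2 remove [jgmds,kyr,qgozf] add [skpdy] -> 6 lines: vbukb mmvx dtd skpdy qgmwb ggj
Hunk 2: at line 1 remove [dtd] add [dne,kyitl,rwjxq] -> 8 lines: vbukb mmvx dne kyitl rwjxq skpdy qgmwb ggj
Hunk 3: at line 1 remove [mmvx,dne] add [ewqvq,rkh] -> 8 lines: vbukb ewqvq rkh kyitl rwjxq skpdy qgmwb ggj
Final line count: 8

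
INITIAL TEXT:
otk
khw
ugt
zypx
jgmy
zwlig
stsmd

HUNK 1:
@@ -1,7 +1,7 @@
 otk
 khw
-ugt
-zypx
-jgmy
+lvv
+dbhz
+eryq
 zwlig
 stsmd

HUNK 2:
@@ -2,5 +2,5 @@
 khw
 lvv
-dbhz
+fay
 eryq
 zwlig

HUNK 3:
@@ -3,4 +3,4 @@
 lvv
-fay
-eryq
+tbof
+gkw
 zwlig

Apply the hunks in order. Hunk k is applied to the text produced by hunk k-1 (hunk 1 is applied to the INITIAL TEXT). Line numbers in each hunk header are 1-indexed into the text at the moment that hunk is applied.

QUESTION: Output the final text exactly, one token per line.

Answer: otk
khw
lvv
tbof
gkw
zwlig
stsmd

Derivation:
Hunk 1: at line 1 remove [ugt,zypx,jgmy] add [lvv,dbhz,eryq] -> 7 lines: otk khw lvv dbhz eryq zwlig stsmd
Hunk 2: at line 2 remove [dbhz] add [fay] -> 7 lines: otk khw lvv fay eryq zwlig stsmd
Hunk 3: at line 3 remove [fay,eryq] add [tbof,gkw] -> 7 lines: otk khw lvv tbof gkw zwlig stsmd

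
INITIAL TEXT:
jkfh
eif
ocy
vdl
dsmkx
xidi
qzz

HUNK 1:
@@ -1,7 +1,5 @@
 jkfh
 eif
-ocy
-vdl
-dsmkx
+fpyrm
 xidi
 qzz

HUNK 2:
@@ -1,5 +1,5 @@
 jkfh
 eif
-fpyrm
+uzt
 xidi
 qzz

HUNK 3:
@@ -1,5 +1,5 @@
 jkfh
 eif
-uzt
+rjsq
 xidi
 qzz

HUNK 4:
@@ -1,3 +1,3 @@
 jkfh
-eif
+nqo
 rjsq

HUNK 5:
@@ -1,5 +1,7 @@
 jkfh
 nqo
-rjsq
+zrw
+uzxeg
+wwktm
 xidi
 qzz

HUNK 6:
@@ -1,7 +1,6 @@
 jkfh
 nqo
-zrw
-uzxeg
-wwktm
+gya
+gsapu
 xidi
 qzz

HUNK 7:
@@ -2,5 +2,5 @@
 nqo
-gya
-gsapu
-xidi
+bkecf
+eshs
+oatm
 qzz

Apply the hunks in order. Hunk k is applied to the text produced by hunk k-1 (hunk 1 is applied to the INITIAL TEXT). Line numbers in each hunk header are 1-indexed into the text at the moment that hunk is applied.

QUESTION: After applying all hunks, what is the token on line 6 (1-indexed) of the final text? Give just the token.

Hunk 1: at line 1 remove [ocy,vdl,dsmkx] add [fpyrm] -> 5 lines: jkfh eif fpyrm xidi qzz
Hunk 2: at line 1 remove [fpyrm] add [uzt] -> 5 lines: jkfh eif uzt xidi qzz
Hunk 3: at line 1 remove [uzt] add [rjsq] -> 5 lines: jkfh eif rjsq xidi qzz
Hunk 4: at line 1 remove [eif] add [nqo] -> 5 lines: jkfh nqo rjsq xidi qzz
Hunk 5: at line 1 remove [rjsq] add [zrw,uzxeg,wwktm] -> 7 lines: jkfh nqo zrw uzxeg wwktm xidi qzz
Hunk 6: at line 1 remove [zrw,uzxeg,wwktm] add [gya,gsapu] -> 6 lines: jkfh nqo gya gsapu xidi qzz
Hunk 7: at line 2 remove [gya,gsapu,xidi] add [bkecf,eshs,oatm] -> 6 lines: jkfh nqo bkecf eshs oatm qzz
Final line 6: qzz

Answer: qzz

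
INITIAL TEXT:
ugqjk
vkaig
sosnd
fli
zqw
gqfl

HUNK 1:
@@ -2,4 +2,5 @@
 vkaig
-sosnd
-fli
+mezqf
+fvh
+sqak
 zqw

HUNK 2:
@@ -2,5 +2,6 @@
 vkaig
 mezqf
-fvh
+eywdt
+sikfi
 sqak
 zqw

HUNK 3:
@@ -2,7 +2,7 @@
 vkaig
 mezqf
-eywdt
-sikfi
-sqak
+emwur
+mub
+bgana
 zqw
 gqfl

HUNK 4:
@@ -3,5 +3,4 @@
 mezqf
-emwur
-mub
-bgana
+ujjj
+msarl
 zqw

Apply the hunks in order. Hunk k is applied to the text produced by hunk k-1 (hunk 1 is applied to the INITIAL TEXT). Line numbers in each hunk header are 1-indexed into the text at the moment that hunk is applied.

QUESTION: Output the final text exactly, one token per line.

Hunk 1: at line 2 remove [sosnd,fli] add [mezqf,fvh,sqak] -> 7 lines: ugqjk vkaig mezqf fvh sqak zqw gqfl
Hunk 2: at line 2 remove [fvh] add [eywdt,sikfi] -> 8 lines: ugqjk vkaig mezqf eywdt sikfi sqak zqw gqfl
Hunk 3: at line 2 remove [eywdt,sikfi,sqak] add [emwur,mub,bgana] -> 8 lines: ugqjk vkaig mezqf emwur mub bgana zqw gqfl
Hunk 4: at line 3 remove [emwur,mub,bgana] add [ujjj,msarl] -> 7 lines: ugqjk vkaig mezqf ujjj msarl zqw gqfl

Answer: ugqjk
vkaig
mezqf
ujjj
msarl
zqw
gqfl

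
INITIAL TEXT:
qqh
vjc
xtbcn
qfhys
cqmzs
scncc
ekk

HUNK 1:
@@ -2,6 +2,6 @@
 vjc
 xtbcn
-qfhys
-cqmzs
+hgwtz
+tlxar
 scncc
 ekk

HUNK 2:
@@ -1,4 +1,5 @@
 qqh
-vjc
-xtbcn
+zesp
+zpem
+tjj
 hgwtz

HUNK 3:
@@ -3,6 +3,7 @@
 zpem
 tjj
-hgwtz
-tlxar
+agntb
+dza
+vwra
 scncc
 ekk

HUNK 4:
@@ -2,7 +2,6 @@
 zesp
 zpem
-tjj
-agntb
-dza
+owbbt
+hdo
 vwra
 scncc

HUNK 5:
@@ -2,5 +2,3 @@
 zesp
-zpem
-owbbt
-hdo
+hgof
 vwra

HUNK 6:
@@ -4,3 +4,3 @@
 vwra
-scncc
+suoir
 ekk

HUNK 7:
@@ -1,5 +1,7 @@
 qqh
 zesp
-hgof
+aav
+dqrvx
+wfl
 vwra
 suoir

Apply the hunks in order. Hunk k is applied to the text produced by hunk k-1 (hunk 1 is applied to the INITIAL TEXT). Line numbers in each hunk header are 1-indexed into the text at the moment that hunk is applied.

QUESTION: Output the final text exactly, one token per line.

Hunk 1: at line 2 remove [qfhys,cqmzs] add [hgwtz,tlxar] -> 7 lines: qqh vjc xtbcn hgwtz tlxar scncc ekk
Hunk 2: at line 1 remove [vjc,xtbcn] add [zesp,zpem,tjj] -> 8 lines: qqh zesp zpem tjj hgwtz tlxar scncc ekk
Hunk 3: at line 3 remove [hgwtz,tlxar] add [agntb,dza,vwra] -> 9 lines: qqh zesp zpem tjj agntb dza vwra scncc ekk
Hunk 4: at line 2 remove [tjj,agntb,dza] add [owbbt,hdo] -> 8 lines: qqh zesp zpem owbbt hdo vwra scncc ekk
Hunk 5: at line 2 remove [zpem,owbbt,hdo] add [hgof] -> 6 lines: qqh zesp hgof vwra scncc ekk
Hunk 6: at line 4 remove [scncc] add [suoir] -> 6 lines: qqh zesp hgof vwra suoir ekk
Hunk 7: at line 1 remove [hgof] add [aav,dqrvx,wfl] -> 8 lines: qqh zesp aav dqrvx wfl vwra suoir ekk

Answer: qqh
zesp
aav
dqrvx
wfl
vwra
suoir
ekk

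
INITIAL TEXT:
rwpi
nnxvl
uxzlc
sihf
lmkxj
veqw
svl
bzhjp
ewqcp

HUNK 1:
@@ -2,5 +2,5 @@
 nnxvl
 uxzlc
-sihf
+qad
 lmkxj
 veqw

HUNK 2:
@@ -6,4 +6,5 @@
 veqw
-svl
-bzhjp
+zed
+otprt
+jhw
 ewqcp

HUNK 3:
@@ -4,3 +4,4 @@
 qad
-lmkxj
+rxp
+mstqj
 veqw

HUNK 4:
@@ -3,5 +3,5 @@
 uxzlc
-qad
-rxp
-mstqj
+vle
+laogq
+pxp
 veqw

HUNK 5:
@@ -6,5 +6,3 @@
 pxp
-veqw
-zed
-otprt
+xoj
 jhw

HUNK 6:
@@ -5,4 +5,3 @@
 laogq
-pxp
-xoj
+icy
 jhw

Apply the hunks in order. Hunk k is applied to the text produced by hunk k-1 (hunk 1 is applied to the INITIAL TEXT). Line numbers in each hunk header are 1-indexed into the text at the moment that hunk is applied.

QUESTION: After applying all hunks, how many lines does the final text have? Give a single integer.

Answer: 8

Derivation:
Hunk 1: at line 2 remove [sihf] add [qad] -> 9 lines: rwpi nnxvl uxzlc qad lmkxj veqw svl bzhjp ewqcp
Hunk 2: at line 6 remove [svl,bzhjp] add [zed,otprt,jhw] -> 10 lines: rwpi nnxvl uxzlc qad lmkxj veqw zed otprt jhw ewqcp
Hunk 3: at line 4 remove [lmkxj] add [rxp,mstqj] -> 11 lines: rwpi nnxvl uxzlc qad rxp mstqj veqw zed otprt jhw ewqcp
Hunk 4: at line 3 remove [qad,rxp,mstqj] add [vle,laogq,pxp] -> 11 lines: rwpi nnxvl uxzlc vle laogq pxp veqw zed otprt jhw ewqcp
Hunk 5: at line 6 remove [veqw,zed,otprt] add [xoj] -> 9 lines: rwpi nnxvl uxzlc vle laogq pxp xoj jhw ewqcp
Hunk 6: at line 5 remove [pxp,xoj] add [icy] -> 8 lines: rwpi nnxvl uxzlc vle laogq icy jhw ewqcp
Final line count: 8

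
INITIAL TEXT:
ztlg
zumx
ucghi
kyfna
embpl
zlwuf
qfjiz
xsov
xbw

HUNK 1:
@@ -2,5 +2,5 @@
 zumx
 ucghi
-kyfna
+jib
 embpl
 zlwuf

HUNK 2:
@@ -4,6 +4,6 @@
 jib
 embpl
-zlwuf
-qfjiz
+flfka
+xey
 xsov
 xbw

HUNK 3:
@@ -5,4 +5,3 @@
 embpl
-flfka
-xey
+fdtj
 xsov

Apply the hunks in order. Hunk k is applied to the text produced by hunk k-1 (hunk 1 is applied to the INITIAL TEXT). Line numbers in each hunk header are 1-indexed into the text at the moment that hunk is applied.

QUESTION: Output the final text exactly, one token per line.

Hunk 1: at line 2 remove [kyfna] add [jib] -> 9 lines: ztlg zumx ucghi jib embpl zlwuf qfjiz xsov xbw
Hunk 2: at line 4 remove [zlwuf,qfjiz] add [flfka,xey] -> 9 lines: ztlg zumx ucghi jib embpl flfka xey xsov xbw
Hunk 3: at line 5 remove [flfka,xey] add [fdtj] -> 8 lines: ztlg zumx ucghi jib embpl fdtj xsov xbw

Answer: ztlg
zumx
ucghi
jib
embpl
fdtj
xsov
xbw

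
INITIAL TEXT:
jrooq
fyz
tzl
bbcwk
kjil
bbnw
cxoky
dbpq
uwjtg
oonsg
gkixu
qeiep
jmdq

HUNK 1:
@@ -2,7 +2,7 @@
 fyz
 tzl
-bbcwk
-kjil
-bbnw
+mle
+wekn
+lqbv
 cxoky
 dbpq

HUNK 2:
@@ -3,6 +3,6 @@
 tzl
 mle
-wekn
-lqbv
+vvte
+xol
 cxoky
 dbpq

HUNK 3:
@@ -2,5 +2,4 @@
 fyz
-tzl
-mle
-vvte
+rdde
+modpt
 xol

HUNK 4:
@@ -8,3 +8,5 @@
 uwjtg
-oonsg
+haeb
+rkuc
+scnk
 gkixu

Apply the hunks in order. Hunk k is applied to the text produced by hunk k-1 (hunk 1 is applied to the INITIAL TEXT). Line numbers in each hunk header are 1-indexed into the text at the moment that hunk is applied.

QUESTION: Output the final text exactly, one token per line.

Hunk 1: at line 2 remove [bbcwk,kjil,bbnw] add [mle,wekn,lqbv] -> 13 lines: jrooq fyz tzl mle wekn lqbv cxoky dbpq uwjtg oonsg gkixu qeiep jmdq
Hunk 2: at line 3 remove [wekn,lqbv] add [vvte,xol] -> 13 lines: jrooq fyz tzl mle vvte xol cxoky dbpq uwjtg oonsg gkixu qeiep jmdq
Hunk 3: at line 2 remove [tzl,mle,vvte] add [rdde,modpt] -> 12 lines: jrooq fyz rdde modpt xol cxoky dbpq uwjtg oonsg gkixu qeiep jmdq
Hunk 4: at line 8 remove [oonsg] add [haeb,rkuc,scnk] -> 14 lines: jrooq fyz rdde modpt xol cxoky dbpq uwjtg haeb rkuc scnk gkixu qeiep jmdq

Answer: jrooq
fyz
rdde
modpt
xol
cxoky
dbpq
uwjtg
haeb
rkuc
scnk
gkixu
qeiep
jmdq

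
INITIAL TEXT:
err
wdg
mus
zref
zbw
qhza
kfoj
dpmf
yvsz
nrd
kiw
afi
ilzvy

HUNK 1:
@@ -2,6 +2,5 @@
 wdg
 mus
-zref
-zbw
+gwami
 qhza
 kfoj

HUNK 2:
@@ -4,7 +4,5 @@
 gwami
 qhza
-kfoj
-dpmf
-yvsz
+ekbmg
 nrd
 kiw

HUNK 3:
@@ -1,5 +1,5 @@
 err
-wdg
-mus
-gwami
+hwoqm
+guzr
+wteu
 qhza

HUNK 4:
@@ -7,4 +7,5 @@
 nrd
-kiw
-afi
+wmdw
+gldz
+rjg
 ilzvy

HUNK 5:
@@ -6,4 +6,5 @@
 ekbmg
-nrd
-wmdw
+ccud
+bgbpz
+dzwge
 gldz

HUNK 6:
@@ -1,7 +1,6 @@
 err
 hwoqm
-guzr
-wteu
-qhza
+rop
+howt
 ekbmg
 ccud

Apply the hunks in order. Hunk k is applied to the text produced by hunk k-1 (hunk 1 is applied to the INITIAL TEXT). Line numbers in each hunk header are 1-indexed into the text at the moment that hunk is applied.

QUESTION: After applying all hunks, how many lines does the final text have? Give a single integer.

Answer: 11

Derivation:
Hunk 1: at line 2 remove [zref,zbw] add [gwami] -> 12 lines: err wdg mus gwami qhza kfoj dpmf yvsz nrd kiw afi ilzvy
Hunk 2: at line 4 remove [kfoj,dpmf,yvsz] add [ekbmg] -> 10 lines: err wdg mus gwami qhza ekbmg nrd kiw afi ilzvy
Hunk 3: at line 1 remove [wdg,mus,gwami] add [hwoqm,guzr,wteu] -> 10 lines: err hwoqm guzr wteu qhza ekbmg nrd kiw afi ilzvy
Hunk 4: at line 7 remove [kiw,afi] add [wmdw,gldz,rjg] -> 11 lines: err hwoqm guzr wteu qhza ekbmg nrd wmdw gldz rjg ilzvy
Hunk 5: at line 6 remove [nrd,wmdw] add [ccud,bgbpz,dzwge] -> 12 lines: err hwoqm guzr wteu qhza ekbmg ccud bgbpz dzwge gldz rjg ilzvy
Hunk 6: at line 1 remove [guzr,wteu,qhza] add [rop,howt] -> 11 lines: err hwoqm rop howt ekbmg ccud bgbpz dzwge gldz rjg ilzvy
Final line count: 11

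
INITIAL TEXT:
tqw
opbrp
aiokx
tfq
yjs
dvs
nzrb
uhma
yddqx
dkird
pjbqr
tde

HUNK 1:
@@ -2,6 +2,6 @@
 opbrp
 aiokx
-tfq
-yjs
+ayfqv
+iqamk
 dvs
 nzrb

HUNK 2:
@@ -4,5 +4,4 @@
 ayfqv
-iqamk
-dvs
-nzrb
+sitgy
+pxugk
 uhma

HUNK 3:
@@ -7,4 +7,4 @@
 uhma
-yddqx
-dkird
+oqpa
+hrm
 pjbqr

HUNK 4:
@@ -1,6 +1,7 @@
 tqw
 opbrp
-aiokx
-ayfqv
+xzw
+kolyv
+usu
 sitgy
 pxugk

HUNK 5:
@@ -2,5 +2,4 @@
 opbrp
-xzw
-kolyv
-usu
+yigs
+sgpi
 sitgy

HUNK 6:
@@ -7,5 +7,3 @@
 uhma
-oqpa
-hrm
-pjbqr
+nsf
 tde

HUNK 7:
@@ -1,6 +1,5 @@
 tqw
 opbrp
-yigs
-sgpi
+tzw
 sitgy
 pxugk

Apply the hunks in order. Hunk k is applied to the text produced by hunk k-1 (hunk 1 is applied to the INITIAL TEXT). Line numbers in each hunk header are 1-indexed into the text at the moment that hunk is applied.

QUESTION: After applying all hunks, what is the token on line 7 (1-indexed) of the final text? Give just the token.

Hunk 1: at line 2 remove [tfq,yjs] add [ayfqv,iqamk] -> 12 lines: tqw opbrp aiokx ayfqv iqamk dvs nzrb uhma yddqx dkird pjbqr tde
Hunk 2: at line 4 remove [iqamk,dvs,nzrb] add [sitgy,pxugk] -> 11 lines: tqw opbrp aiokx ayfqv sitgy pxugk uhma yddqx dkird pjbqr tde
Hunk 3: at line 7 remove [yddqx,dkird] add [oqpa,hrm] -> 11 lines: tqw opbrp aiokx ayfqv sitgy pxugk uhma oqpa hrm pjbqr tde
Hunk 4: at line 1 remove [aiokx,ayfqv] add [xzw,kolyv,usu] -> 12 lines: tqw opbrp xzw kolyv usu sitgy pxugk uhma oqpa hrm pjbqr tde
Hunk 5: at line 2 remove [xzw,kolyv,usu] add [yigs,sgpi] -> 11 lines: tqw opbrp yigs sgpi sitgy pxugk uhma oqpa hrm pjbqr tde
Hunk 6: at line 7 remove [oqpa,hrm,pjbqr] add [nsf] -> 9 lines: tqw opbrp yigs sgpi sitgy pxugk uhma nsf tde
Hunk 7: at line 1 remove [yigs,sgpi] add [tzw] -> 8 lines: tqw opbrp tzw sitgy pxugk uhma nsf tde
Final line 7: nsf

Answer: nsf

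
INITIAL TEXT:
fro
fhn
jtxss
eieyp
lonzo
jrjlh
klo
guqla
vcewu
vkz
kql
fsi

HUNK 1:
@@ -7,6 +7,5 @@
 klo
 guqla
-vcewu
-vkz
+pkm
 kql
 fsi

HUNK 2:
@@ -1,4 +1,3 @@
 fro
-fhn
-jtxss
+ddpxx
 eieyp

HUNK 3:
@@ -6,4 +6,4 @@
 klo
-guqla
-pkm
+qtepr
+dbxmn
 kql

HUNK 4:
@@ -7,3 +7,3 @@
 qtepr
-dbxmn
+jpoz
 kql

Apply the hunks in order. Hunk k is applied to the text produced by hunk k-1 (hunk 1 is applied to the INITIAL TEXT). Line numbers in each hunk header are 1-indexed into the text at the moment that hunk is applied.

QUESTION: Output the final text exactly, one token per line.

Answer: fro
ddpxx
eieyp
lonzo
jrjlh
klo
qtepr
jpoz
kql
fsi

Derivation:
Hunk 1: at line 7 remove [vcewu,vkz] add [pkm] -> 11 lines: fro fhn jtxss eieyp lonzo jrjlh klo guqla pkm kql fsi
Hunk 2: at line 1 remove [fhn,jtxss] add [ddpxx] -> 10 lines: fro ddpxx eieyp lonzo jrjlh klo guqla pkm kql fsi
Hunk 3: at line 6 remove [guqla,pkm] add [qtepr,dbxmn] -> 10 lines: fro ddpxx eieyp lonzo jrjlh klo qtepr dbxmn kql fsi
Hunk 4: at line 7 remove [dbxmn] add [jpoz] -> 10 lines: fro ddpxx eieyp lonzo jrjlh klo qtepr jpoz kql fsi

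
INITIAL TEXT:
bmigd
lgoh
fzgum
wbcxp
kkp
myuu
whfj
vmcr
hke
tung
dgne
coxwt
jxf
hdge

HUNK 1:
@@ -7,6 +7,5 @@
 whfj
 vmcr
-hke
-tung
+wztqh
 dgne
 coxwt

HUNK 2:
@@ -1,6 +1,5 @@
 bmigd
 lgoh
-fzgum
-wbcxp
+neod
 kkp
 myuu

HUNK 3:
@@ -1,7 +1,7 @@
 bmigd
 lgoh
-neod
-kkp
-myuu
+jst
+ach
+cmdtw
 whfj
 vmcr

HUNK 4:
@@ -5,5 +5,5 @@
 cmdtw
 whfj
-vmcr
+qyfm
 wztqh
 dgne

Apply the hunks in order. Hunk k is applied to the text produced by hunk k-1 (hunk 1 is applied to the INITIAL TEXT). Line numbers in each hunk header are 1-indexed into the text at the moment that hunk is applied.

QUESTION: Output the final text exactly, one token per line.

Hunk 1: at line 7 remove [hke,tung] add [wztqh] -> 13 lines: bmigd lgoh fzgum wbcxp kkp myuu whfj vmcr wztqh dgne coxwt jxf hdge
Hunk 2: at line 1 remove [fzgum,wbcxp] add [neod] -> 12 lines: bmigd lgoh neod kkp myuu whfj vmcr wztqh dgne coxwt jxf hdge
Hunk 3: at line 1 remove [neod,kkp,myuu] add [jst,ach,cmdtw] -> 12 lines: bmigd lgoh jst ach cmdtw whfj vmcr wztqh dgne coxwt jxf hdge
Hunk 4: at line 5 remove [vmcr] add [qyfm] -> 12 lines: bmigd lgoh jst ach cmdtw whfj qyfm wztqh dgne coxwt jxf hdge

Answer: bmigd
lgoh
jst
ach
cmdtw
whfj
qyfm
wztqh
dgne
coxwt
jxf
hdge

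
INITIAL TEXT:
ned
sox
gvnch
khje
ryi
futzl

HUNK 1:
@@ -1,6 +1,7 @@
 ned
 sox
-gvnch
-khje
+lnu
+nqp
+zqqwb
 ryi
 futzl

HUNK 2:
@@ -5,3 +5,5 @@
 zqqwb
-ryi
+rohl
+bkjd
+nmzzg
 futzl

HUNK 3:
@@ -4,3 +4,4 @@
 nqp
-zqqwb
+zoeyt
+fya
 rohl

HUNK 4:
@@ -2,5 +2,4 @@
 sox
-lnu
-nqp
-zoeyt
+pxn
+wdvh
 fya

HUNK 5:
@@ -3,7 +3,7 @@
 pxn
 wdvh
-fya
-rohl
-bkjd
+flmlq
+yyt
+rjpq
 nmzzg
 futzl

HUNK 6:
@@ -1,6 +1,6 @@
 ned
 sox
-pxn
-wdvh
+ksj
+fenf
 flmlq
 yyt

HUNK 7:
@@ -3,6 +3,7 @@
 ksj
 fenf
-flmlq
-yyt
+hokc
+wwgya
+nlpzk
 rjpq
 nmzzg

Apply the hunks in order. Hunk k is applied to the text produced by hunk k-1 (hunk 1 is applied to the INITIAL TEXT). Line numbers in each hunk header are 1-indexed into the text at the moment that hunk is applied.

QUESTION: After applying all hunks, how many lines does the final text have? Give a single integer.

Answer: 10

Derivation:
Hunk 1: at line 1 remove [gvnch,khje] add [lnu,nqp,zqqwb] -> 7 lines: ned sox lnu nqp zqqwb ryi futzl
Hunk 2: at line 5 remove [ryi] add [rohl,bkjd,nmzzg] -> 9 lines: ned sox lnu nqp zqqwb rohl bkjd nmzzg futzl
Hunk 3: at line 4 remove [zqqwb] add [zoeyt,fya] -> 10 lines: ned sox lnu nqp zoeyt fya rohl bkjd nmzzg futzl
Hunk 4: at line 2 remove [lnu,nqp,zoeyt] add [pxn,wdvh] -> 9 lines: ned sox pxn wdvh fya rohl bkjd nmzzg futzl
Hunk 5: at line 3 remove [fya,rohl,bkjd] add [flmlq,yyt,rjpq] -> 9 lines: ned sox pxn wdvh flmlq yyt rjpq nmzzg futzl
Hunk 6: at line 1 remove [pxn,wdvh] add [ksj,fenf] -> 9 lines: ned sox ksj fenf flmlq yyt rjpq nmzzg futzl
Hunk 7: at line 3 remove [flmlq,yyt] add [hokc,wwgya,nlpzk] -> 10 lines: ned sox ksj fenf hokc wwgya nlpzk rjpq nmzzg futzl
Final line count: 10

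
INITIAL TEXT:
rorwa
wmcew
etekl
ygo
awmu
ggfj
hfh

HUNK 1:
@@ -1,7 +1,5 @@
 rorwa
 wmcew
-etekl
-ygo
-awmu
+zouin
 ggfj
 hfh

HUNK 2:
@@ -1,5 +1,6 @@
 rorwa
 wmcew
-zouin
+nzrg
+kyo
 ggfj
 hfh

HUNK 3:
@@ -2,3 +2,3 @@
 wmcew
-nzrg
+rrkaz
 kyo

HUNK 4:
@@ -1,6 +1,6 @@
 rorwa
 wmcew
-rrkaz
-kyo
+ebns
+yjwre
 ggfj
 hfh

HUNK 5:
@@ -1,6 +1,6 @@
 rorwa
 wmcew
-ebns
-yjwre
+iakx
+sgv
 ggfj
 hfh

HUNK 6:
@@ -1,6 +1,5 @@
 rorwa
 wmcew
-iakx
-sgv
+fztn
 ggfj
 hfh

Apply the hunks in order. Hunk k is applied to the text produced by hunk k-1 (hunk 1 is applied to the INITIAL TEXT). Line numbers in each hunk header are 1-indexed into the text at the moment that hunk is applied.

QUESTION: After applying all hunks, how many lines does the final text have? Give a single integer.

Hunk 1: at line 1 remove [etekl,ygo,awmu] add [zouin] -> 5 lines: rorwa wmcew zouin ggfj hfh
Hunk 2: at line 1 remove [zouin] add [nzrg,kyo] -> 6 lines: rorwa wmcew nzrg kyo ggfj hfh
Hunk 3: at line 2 remove [nzrg] add [rrkaz] -> 6 lines: rorwa wmcew rrkaz kyo ggfj hfh
Hunk 4: at line 1 remove [rrkaz,kyo] add [ebns,yjwre] -> 6 lines: rorwa wmcew ebns yjwre ggfj hfh
Hunk 5: at line 1 remove [ebns,yjwre] add [iakx,sgv] -> 6 lines: rorwa wmcew iakx sgv ggfj hfh
Hunk 6: at line 1 remove [iakx,sgv] add [fztn] -> 5 lines: rorwa wmcew fztn ggfj hfh
Final line count: 5

Answer: 5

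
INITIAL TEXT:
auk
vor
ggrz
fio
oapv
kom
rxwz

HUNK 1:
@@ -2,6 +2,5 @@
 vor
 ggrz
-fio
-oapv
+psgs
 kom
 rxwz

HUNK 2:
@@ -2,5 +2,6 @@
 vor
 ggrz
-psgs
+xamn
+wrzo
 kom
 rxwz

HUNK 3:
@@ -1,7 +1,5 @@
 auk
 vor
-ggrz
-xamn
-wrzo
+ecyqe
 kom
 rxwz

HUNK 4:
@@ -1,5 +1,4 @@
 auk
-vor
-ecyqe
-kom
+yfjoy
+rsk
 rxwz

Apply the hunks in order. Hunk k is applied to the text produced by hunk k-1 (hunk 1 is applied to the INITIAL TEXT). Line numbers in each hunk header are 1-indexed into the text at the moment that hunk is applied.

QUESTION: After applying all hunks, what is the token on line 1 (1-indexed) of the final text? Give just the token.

Answer: auk

Derivation:
Hunk 1: at line 2 remove [fio,oapv] add [psgs] -> 6 lines: auk vor ggrz psgs kom rxwz
Hunk 2: at line 2 remove [psgs] add [xamn,wrzo] -> 7 lines: auk vor ggrz xamn wrzo kom rxwz
Hunk 3: at line 1 remove [ggrz,xamn,wrzo] add [ecyqe] -> 5 lines: auk vor ecyqe kom rxwz
Hunk 4: at line 1 remove [vor,ecyqe,kom] add [yfjoy,rsk] -> 4 lines: auk yfjoy rsk rxwz
Final line 1: auk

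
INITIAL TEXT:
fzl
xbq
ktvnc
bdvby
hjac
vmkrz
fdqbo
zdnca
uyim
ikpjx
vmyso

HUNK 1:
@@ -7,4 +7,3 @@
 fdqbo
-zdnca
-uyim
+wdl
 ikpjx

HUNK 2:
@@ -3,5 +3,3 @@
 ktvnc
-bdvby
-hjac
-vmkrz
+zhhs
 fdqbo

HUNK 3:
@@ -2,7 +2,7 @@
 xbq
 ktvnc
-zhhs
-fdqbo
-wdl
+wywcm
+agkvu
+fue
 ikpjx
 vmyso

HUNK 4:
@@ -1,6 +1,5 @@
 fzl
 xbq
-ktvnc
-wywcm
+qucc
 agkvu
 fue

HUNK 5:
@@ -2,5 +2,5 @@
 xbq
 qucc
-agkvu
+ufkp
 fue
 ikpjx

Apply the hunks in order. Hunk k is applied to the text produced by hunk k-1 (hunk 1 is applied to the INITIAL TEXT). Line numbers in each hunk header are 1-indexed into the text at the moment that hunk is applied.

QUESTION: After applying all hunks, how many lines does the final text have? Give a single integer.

Hunk 1: at line 7 remove [zdnca,uyim] add [wdl] -> 10 lines: fzl xbq ktvnc bdvby hjac vmkrz fdqbo wdl ikpjx vmyso
Hunk 2: at line 3 remove [bdvby,hjac,vmkrz] add [zhhs] -> 8 lines: fzl xbq ktvnc zhhs fdqbo wdl ikpjx vmyso
Hunk 3: at line 2 remove [zhhs,fdqbo,wdl] add [wywcm,agkvu,fue] -> 8 lines: fzl xbq ktvnc wywcm agkvu fue ikpjx vmyso
Hunk 4: at line 1 remove [ktvnc,wywcm] add [qucc] -> 7 lines: fzl xbq qucc agkvu fue ikpjx vmyso
Hunk 5: at line 2 remove [agkvu] add [ufkp] -> 7 lines: fzl xbq qucc ufkp fue ikpjx vmyso
Final line count: 7

Answer: 7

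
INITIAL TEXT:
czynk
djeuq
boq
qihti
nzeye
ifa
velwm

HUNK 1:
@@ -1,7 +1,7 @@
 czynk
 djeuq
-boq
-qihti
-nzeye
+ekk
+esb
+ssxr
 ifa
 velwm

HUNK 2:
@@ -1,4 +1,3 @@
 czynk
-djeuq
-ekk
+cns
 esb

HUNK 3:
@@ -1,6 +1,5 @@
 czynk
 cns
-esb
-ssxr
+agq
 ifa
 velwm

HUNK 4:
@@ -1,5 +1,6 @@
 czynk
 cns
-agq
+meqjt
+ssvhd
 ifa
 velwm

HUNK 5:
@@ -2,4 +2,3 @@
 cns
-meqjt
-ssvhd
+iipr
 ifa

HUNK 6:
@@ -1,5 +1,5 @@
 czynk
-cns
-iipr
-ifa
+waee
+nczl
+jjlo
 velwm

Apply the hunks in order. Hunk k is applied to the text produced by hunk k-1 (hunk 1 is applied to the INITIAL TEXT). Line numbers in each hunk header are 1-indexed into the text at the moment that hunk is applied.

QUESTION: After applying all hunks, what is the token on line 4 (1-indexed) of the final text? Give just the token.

Hunk 1: at line 1 remove [boq,qihti,nzeye] add [ekk,esb,ssxr] -> 7 lines: czynk djeuq ekk esb ssxr ifa velwm
Hunk 2: at line 1 remove [djeuq,ekk] add [cns] -> 6 lines: czynk cns esb ssxr ifa velwm
Hunk 3: at line 1 remove [esb,ssxr] add [agq] -> 5 lines: czynk cns agq ifa velwm
Hunk 4: at line 1 remove [agq] add [meqjt,ssvhd] -> 6 lines: czynk cns meqjt ssvhd ifa velwm
Hunk 5: at line 2 remove [meqjt,ssvhd] add [iipr] -> 5 lines: czynk cns iipr ifa velwm
Hunk 6: at line 1 remove [cns,iipr,ifa] add [waee,nczl,jjlo] -> 5 lines: czynk waee nczl jjlo velwm
Final line 4: jjlo

Answer: jjlo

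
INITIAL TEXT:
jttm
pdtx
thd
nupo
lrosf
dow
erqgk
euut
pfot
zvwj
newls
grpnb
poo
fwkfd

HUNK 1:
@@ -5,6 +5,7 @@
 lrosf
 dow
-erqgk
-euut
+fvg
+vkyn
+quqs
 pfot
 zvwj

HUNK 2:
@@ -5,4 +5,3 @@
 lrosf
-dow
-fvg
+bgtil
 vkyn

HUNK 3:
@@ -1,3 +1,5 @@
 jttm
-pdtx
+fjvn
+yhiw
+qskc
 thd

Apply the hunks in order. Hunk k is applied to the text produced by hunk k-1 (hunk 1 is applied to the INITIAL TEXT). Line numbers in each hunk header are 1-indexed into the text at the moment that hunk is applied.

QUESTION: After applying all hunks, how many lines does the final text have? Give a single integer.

Hunk 1: at line 5 remove [erqgk,euut] add [fvg,vkyn,quqs] -> 15 lines: jttm pdtx thd nupo lrosf dow fvg vkyn quqs pfot zvwj newls grpnb poo fwkfd
Hunk 2: at line 5 remove [dow,fvg] add [bgtil] -> 14 lines: jttm pdtx thd nupo lrosf bgtil vkyn quqs pfot zvwj newls grpnb poo fwkfd
Hunk 3: at line 1 remove [pdtx] add [fjvn,yhiw,qskc] -> 16 lines: jttm fjvn yhiw qskc thd nupo lrosf bgtil vkyn quqs pfot zvwj newls grpnb poo fwkfd
Final line count: 16

Answer: 16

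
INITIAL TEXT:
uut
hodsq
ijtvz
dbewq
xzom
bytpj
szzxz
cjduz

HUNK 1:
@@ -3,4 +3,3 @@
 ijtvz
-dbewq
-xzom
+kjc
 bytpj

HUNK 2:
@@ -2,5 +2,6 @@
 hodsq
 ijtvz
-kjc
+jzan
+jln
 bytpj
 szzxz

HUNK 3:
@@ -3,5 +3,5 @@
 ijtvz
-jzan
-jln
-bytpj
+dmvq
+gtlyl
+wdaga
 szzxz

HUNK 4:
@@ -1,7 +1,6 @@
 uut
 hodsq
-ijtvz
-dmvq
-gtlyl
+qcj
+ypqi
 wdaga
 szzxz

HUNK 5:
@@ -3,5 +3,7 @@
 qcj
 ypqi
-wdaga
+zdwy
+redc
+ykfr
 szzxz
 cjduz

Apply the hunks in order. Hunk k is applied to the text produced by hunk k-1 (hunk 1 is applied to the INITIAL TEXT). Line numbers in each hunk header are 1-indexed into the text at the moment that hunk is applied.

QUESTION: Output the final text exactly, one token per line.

Hunk 1: at line 3 remove [dbewq,xzom] add [kjc] -> 7 lines: uut hodsq ijtvz kjc bytpj szzxz cjduz
Hunk 2: at line 2 remove [kjc] add [jzan,jln] -> 8 lines: uut hodsq ijtvz jzan jln bytpj szzxz cjduz
Hunk 3: at line 3 remove [jzan,jln,bytpj] add [dmvq,gtlyl,wdaga] -> 8 lines: uut hodsq ijtvz dmvq gtlyl wdaga szzxz cjduz
Hunk 4: at line 1 remove [ijtvz,dmvq,gtlyl] add [qcj,ypqi] -> 7 lines: uut hodsq qcj ypqi wdaga szzxz cjduz
Hunk 5: at line 3 remove [wdaga] add [zdwy,redc,ykfr] -> 9 lines: uut hodsq qcj ypqi zdwy redc ykfr szzxz cjduz

Answer: uut
hodsq
qcj
ypqi
zdwy
redc
ykfr
szzxz
cjduz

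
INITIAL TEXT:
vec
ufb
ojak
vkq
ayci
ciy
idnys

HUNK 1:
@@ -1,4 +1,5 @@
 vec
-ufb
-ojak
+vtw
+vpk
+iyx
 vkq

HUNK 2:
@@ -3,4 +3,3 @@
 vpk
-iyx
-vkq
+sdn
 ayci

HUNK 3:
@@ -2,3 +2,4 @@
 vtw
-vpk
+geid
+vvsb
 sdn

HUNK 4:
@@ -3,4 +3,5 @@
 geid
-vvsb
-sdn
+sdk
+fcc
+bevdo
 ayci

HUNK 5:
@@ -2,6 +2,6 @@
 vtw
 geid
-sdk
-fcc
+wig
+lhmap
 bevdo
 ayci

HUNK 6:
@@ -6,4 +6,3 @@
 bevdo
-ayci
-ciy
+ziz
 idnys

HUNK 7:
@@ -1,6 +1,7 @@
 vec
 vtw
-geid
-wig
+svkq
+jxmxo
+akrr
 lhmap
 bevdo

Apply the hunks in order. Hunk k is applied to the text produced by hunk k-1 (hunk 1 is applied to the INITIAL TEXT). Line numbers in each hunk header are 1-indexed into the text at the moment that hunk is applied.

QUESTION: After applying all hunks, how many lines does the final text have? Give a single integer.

Answer: 9

Derivation:
Hunk 1: at line 1 remove [ufb,ojak] add [vtw,vpk,iyx] -> 8 lines: vec vtw vpk iyx vkq ayci ciy idnys
Hunk 2: at line 3 remove [iyx,vkq] add [sdn] -> 7 lines: vec vtw vpk sdn ayci ciy idnys
Hunk 3: at line 2 remove [vpk] add [geid,vvsb] -> 8 lines: vec vtw geid vvsb sdn ayci ciy idnys
Hunk 4: at line 3 remove [vvsb,sdn] add [sdk,fcc,bevdo] -> 9 lines: vec vtw geid sdk fcc bevdo ayci ciy idnys
Hunk 5: at line 2 remove [sdk,fcc] add [wig,lhmap] -> 9 lines: vec vtw geid wig lhmap bevdo ayci ciy idnys
Hunk 6: at line 6 remove [ayci,ciy] add [ziz] -> 8 lines: vec vtw geid wig lhmap bevdo ziz idnys
Hunk 7: at line 1 remove [geid,wig] add [svkq,jxmxo,akrr] -> 9 lines: vec vtw svkq jxmxo akrr lhmap bevdo ziz idnys
Final line count: 9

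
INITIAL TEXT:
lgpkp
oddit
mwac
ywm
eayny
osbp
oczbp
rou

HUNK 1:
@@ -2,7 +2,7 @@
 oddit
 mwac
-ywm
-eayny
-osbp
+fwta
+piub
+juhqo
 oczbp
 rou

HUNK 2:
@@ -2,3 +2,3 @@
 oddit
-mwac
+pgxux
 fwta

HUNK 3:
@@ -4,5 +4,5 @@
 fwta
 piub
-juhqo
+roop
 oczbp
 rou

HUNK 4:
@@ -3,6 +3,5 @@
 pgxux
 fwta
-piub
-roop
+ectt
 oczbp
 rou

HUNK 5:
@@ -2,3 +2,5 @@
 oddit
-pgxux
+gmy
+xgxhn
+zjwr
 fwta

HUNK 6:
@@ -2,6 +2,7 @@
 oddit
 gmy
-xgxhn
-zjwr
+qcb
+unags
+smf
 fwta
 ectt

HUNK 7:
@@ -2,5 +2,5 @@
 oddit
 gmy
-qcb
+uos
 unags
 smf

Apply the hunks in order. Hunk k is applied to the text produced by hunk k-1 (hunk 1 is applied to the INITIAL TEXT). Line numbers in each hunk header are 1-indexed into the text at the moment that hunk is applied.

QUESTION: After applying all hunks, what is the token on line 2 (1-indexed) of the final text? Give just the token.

Hunk 1: at line 2 remove [ywm,eayny,osbp] add [fwta,piub,juhqo] -> 8 lines: lgpkp oddit mwac fwta piub juhqo oczbp rou
Hunk 2: at line 2 remove [mwac] add [pgxux] -> 8 lines: lgpkp oddit pgxux fwta piub juhqo oczbp rou
Hunk 3: at line 4 remove [juhqo] add [roop] -> 8 lines: lgpkp oddit pgxux fwta piub roop oczbp rou
Hunk 4: at line 3 remove [piub,roop] add [ectt] -> 7 lines: lgpkp oddit pgxux fwta ectt oczbp rou
Hunk 5: at line 2 remove [pgxux] add [gmy,xgxhn,zjwr] -> 9 lines: lgpkp oddit gmy xgxhn zjwr fwta ectt oczbp rou
Hunk 6: at line 2 remove [xgxhn,zjwr] add [qcb,unags,smf] -> 10 lines: lgpkp oddit gmy qcb unags smf fwta ectt oczbp rou
Hunk 7: at line 2 remove [qcb] add [uos] -> 10 lines: lgpkp oddit gmy uos unags smf fwta ectt oczbp rou
Final line 2: oddit

Answer: oddit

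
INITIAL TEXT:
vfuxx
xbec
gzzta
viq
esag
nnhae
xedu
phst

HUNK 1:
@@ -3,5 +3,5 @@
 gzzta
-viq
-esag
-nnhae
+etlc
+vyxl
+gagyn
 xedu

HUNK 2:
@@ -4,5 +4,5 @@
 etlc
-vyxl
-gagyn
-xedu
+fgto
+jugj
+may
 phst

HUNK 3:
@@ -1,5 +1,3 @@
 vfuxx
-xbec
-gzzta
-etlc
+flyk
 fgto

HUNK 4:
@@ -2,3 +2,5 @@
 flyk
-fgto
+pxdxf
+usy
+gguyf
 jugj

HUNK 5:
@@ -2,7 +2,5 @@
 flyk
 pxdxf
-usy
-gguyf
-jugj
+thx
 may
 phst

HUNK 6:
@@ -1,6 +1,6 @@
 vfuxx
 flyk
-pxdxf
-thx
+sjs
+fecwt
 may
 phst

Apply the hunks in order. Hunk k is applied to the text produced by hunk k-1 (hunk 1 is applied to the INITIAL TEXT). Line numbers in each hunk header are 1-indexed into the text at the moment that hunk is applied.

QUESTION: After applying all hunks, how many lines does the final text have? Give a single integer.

Hunk 1: at line 3 remove [viq,esag,nnhae] add [etlc,vyxl,gagyn] -> 8 lines: vfuxx xbec gzzta etlc vyxl gagyn xedu phst
Hunk 2: at line 4 remove [vyxl,gagyn,xedu] add [fgto,jugj,may] -> 8 lines: vfuxx xbec gzzta etlc fgto jugj may phst
Hunk 3: at line 1 remove [xbec,gzzta,etlc] add [flyk] -> 6 lines: vfuxx flyk fgto jugj may phst
Hunk 4: at line 2 remove [fgto] add [pxdxf,usy,gguyf] -> 8 lines: vfuxx flyk pxdxf usy gguyf jugj may phst
Hunk 5: at line 2 remove [usy,gguyf,jugj] add [thx] -> 6 lines: vfuxx flyk pxdxf thx may phst
Hunk 6: at line 1 remove [pxdxf,thx] add [sjs,fecwt] -> 6 lines: vfuxx flyk sjs fecwt may phst
Final line count: 6

Answer: 6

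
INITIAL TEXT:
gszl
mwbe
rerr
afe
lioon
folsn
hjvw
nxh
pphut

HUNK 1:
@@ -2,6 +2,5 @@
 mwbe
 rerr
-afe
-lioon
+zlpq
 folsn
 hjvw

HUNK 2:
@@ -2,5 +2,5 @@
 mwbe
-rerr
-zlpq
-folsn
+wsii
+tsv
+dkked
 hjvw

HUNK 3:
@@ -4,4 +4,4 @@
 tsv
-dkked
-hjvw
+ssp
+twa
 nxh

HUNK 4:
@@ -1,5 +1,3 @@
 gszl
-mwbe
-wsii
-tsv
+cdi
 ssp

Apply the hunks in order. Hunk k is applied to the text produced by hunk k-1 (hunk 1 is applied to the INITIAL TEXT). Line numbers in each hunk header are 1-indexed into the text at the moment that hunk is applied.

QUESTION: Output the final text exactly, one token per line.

Hunk 1: at line 2 remove [afe,lioon] add [zlpq] -> 8 lines: gszl mwbe rerr zlpq folsn hjvw nxh pphut
Hunk 2: at line 2 remove [rerr,zlpq,folsn] add [wsii,tsv,dkked] -> 8 lines: gszl mwbe wsii tsv dkked hjvw nxh pphut
Hunk 3: at line 4 remove [dkked,hjvw] add [ssp,twa] -> 8 lines: gszl mwbe wsii tsv ssp twa nxh pphut
Hunk 4: at line 1 remove [mwbe,wsii,tsv] add [cdi] -> 6 lines: gszl cdi ssp twa nxh pphut

Answer: gszl
cdi
ssp
twa
nxh
pphut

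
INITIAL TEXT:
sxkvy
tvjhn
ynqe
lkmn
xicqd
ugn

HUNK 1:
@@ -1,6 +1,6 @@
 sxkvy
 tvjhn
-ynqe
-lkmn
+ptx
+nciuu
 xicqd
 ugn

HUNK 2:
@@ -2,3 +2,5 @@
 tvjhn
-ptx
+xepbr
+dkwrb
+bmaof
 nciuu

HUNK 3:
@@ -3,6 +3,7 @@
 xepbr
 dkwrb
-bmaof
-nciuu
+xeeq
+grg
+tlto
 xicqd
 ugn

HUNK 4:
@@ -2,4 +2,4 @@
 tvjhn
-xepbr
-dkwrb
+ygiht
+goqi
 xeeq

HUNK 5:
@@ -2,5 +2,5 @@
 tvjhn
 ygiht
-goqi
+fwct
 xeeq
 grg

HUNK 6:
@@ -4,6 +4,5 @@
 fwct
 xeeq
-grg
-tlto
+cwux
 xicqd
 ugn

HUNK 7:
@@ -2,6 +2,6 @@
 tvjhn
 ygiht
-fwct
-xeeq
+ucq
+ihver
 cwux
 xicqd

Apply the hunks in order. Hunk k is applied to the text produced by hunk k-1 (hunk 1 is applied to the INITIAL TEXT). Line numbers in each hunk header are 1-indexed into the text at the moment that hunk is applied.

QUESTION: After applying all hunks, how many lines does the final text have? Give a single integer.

Answer: 8

Derivation:
Hunk 1: at line 1 remove [ynqe,lkmn] add [ptx,nciuu] -> 6 lines: sxkvy tvjhn ptx nciuu xicqd ugn
Hunk 2: at line 2 remove [ptx] add [xepbr,dkwrb,bmaof] -> 8 lines: sxkvy tvjhn xepbr dkwrb bmaof nciuu xicqd ugn
Hunk 3: at line 3 remove [bmaof,nciuu] add [xeeq,grg,tlto] -> 9 lines: sxkvy tvjhn xepbr dkwrb xeeq grg tlto xicqd ugn
Hunk 4: at line 2 remove [xepbr,dkwrb] add [ygiht,goqi] -> 9 lines: sxkvy tvjhn ygiht goqi xeeq grg tlto xicqd ugn
Hunk 5: at line 2 remove [goqi] add [fwct] -> 9 lines: sxkvy tvjhn ygiht fwct xeeq grg tlto xicqd ugn
Hunk 6: at line 4 remove [grg,tlto] add [cwux] -> 8 lines: sxkvy tvjhn ygiht fwct xeeq cwux xicqd ugn
Hunk 7: at line 2 remove [fwct,xeeq] add [ucq,ihver] -> 8 lines: sxkvy tvjhn ygiht ucq ihver cwux xicqd ugn
Final line count: 8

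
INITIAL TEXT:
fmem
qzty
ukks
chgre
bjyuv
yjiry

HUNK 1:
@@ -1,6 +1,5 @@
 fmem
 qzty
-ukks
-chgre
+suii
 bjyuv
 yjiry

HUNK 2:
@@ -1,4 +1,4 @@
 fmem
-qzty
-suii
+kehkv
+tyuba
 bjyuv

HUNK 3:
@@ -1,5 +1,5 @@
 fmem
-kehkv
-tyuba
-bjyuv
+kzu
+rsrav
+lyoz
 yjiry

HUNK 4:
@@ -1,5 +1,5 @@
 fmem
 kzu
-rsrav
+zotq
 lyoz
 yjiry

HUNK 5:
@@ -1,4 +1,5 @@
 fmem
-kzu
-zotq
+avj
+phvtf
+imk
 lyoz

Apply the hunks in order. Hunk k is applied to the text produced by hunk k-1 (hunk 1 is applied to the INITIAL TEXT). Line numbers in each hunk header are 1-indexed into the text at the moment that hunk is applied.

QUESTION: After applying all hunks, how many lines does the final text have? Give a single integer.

Answer: 6

Derivation:
Hunk 1: at line 1 remove [ukks,chgre] add [suii] -> 5 lines: fmem qzty suii bjyuv yjiry
Hunk 2: at line 1 remove [qzty,suii] add [kehkv,tyuba] -> 5 lines: fmem kehkv tyuba bjyuv yjiry
Hunk 3: at line 1 remove [kehkv,tyuba,bjyuv] add [kzu,rsrav,lyoz] -> 5 lines: fmem kzu rsrav lyoz yjiry
Hunk 4: at line 1 remove [rsrav] add [zotq] -> 5 lines: fmem kzu zotq lyoz yjiry
Hunk 5: at line 1 remove [kzu,zotq] add [avj,phvtf,imk] -> 6 lines: fmem avj phvtf imk lyoz yjiry
Final line count: 6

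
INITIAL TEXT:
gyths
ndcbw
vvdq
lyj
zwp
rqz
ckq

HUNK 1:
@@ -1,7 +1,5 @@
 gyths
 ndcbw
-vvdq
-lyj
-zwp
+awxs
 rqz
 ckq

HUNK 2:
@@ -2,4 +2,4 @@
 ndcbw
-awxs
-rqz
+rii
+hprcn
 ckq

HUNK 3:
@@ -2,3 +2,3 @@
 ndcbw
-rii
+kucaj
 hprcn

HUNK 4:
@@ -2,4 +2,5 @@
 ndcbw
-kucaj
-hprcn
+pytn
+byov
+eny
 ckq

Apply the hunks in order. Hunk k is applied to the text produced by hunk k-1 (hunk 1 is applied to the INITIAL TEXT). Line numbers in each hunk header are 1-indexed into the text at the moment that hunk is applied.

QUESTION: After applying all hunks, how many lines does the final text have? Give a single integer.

Hunk 1: at line 1 remove [vvdq,lyj,zwp] add [awxs] -> 5 lines: gyths ndcbw awxs rqz ckq
Hunk 2: at line 2 remove [awxs,rqz] add [rii,hprcn] -> 5 lines: gyths ndcbw rii hprcn ckq
Hunk 3: at line 2 remove [rii] add [kucaj] -> 5 lines: gyths ndcbw kucaj hprcn ckq
Hunk 4: at line 2 remove [kucaj,hprcn] add [pytn,byov,eny] -> 6 lines: gyths ndcbw pytn byov eny ckq
Final line count: 6

Answer: 6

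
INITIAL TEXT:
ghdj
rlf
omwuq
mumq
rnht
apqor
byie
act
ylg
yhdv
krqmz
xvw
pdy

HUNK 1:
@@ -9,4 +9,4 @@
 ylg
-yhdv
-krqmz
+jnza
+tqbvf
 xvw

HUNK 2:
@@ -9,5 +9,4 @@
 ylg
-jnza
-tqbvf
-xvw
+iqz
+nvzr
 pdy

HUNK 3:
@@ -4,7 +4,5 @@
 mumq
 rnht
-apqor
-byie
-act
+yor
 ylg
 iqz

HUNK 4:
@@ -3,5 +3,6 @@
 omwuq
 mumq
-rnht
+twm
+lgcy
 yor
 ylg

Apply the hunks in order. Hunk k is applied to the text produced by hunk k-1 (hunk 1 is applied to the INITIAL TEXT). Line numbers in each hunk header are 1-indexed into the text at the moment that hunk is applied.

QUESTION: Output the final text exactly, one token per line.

Hunk 1: at line 9 remove [yhdv,krqmz] add [jnza,tqbvf] -> 13 lines: ghdj rlf omwuq mumq rnht apqor byie act ylg jnza tqbvf xvw pdy
Hunk 2: at line 9 remove [jnza,tqbvf,xvw] add [iqz,nvzr] -> 12 lines: ghdj rlf omwuq mumq rnht apqor byie act ylg iqz nvzr pdy
Hunk 3: at line 4 remove [apqor,byie,act] add [yor] -> 10 lines: ghdj rlf omwuq mumq rnht yor ylg iqz nvzr pdy
Hunk 4: at line 3 remove [rnht] add [twm,lgcy] -> 11 lines: ghdj rlf omwuq mumq twm lgcy yor ylg iqz nvzr pdy

Answer: ghdj
rlf
omwuq
mumq
twm
lgcy
yor
ylg
iqz
nvzr
pdy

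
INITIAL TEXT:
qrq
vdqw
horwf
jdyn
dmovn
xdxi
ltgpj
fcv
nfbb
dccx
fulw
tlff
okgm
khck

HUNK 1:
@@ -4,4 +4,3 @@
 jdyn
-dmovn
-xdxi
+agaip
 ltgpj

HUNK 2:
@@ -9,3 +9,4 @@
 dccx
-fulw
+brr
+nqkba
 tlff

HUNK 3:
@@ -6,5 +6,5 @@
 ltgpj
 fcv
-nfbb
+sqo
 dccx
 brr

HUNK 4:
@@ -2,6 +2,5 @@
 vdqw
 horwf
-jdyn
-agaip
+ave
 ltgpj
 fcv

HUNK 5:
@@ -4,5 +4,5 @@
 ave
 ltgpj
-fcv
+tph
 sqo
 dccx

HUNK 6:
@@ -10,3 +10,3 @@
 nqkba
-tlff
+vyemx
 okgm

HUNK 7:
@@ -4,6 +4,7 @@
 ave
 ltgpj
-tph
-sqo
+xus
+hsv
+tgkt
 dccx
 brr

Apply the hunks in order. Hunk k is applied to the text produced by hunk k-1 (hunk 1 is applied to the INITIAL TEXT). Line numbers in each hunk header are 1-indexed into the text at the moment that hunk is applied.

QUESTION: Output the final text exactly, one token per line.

Hunk 1: at line 4 remove [dmovn,xdxi] add [agaip] -> 13 lines: qrq vdqw horwf jdyn agaip ltgpj fcv nfbb dccx fulw tlff okgm khck
Hunk 2: at line 9 remove [fulw] add [brr,nqkba] -> 14 lines: qrq vdqw horwf jdyn agaip ltgpj fcv nfbb dccx brr nqkba tlff okgm khck
Hunk 3: at line 6 remove [nfbb] add [sqo] -> 14 lines: qrq vdqw horwf jdyn agaip ltgpj fcv sqo dccx brr nqkba tlff okgm khck
Hunk 4: at line 2 remove [jdyn,agaip] add [ave] -> 13 lines: qrq vdqw horwf ave ltgpj fcv sqo dccx brr nqkba tlff okgm khck
Hunk 5: at line 4 remove [fcv] add [tph] -> 13 lines: qrq vdqw horwf ave ltgpj tph sqo dccx brr nqkba tlff okgm khck
Hunk 6: at line 10 remove [tlff] add [vyemx] -> 13 lines: qrq vdqw horwf ave ltgpj tph sqo dccx brr nqkba vyemx okgm khck
Hunk 7: at line 4 remove [tph,sqo] add [xus,hsv,tgkt] -> 14 lines: qrq vdqw horwf ave ltgpj xus hsv tgkt dccx brr nqkba vyemx okgm khck

Answer: qrq
vdqw
horwf
ave
ltgpj
xus
hsv
tgkt
dccx
brr
nqkba
vyemx
okgm
khck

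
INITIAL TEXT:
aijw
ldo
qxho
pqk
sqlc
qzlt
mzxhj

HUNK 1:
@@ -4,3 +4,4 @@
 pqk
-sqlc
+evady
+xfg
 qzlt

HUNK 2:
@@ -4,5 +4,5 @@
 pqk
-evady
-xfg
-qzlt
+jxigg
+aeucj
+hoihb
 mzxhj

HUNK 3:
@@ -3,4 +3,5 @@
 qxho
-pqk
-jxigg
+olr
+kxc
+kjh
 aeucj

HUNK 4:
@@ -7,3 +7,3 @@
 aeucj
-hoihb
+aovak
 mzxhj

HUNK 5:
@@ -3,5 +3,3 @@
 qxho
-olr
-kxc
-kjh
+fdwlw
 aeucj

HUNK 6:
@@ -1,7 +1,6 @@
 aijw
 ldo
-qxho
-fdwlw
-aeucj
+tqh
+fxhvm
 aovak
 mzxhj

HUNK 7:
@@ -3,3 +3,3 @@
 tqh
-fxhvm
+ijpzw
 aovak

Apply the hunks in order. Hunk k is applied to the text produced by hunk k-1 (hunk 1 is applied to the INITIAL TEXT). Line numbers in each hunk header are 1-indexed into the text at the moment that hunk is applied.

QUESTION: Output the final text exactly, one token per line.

Answer: aijw
ldo
tqh
ijpzw
aovak
mzxhj

Derivation:
Hunk 1: at line 4 remove [sqlc] add [evady,xfg] -> 8 lines: aijw ldo qxho pqk evady xfg qzlt mzxhj
Hunk 2: at line 4 remove [evady,xfg,qzlt] add [jxigg,aeucj,hoihb] -> 8 lines: aijw ldo qxho pqk jxigg aeucj hoihb mzxhj
Hunk 3: at line 3 remove [pqk,jxigg] add [olr,kxc,kjh] -> 9 lines: aijw ldo qxho olr kxc kjh aeucj hoihb mzxhj
Hunk 4: at line 7 remove [hoihb] add [aovak] -> 9 lines: aijw ldo qxho olr kxc kjh aeucj aovak mzxhj
Hunk 5: at line 3 remove [olr,kxc,kjh] add [fdwlw] -> 7 lines: aijw ldo qxho fdwlw aeucj aovak mzxhj
Hunk 6: at line 1 remove [qxho,fdwlw,aeucj] add [tqh,fxhvm] -> 6 lines: aijw ldo tqh fxhvm aovak mzxhj
Hunk 7: at line 3 remove [fxhvm] add [ijpzw] -> 6 lines: aijw ldo tqh ijpzw aovak mzxhj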